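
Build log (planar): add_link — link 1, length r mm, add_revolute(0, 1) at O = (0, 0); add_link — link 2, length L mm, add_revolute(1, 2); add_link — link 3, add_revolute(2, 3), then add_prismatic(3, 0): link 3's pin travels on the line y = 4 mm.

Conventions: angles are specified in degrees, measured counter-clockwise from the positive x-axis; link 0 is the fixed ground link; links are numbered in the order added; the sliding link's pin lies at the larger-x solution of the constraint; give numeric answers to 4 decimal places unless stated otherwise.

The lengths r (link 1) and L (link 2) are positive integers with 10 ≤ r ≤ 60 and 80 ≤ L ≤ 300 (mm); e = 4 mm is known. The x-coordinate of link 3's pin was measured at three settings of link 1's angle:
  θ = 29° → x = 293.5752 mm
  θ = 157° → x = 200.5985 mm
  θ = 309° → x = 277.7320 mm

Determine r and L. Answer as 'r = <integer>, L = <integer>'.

constraint per measurement: (x − r cos θ)² + (r sin θ − e)² = L²
subtracting the θ₁ and θ₂ equations cancels the r² and L² terms:
r = (x₁² − x₂²) / (2[(x₁cos θ₁ + e sin θ₁) − (x₂cos θ₂ + e sin θ₂)]) = 52.0000 → r = 52
L² = (x₁ − r cos θ₁)² + (r sin θ₁ − e)² = 62000.9851 → L = 249.0000 → L = 249
check at θ₃=309°: x = 277.7320 (printed 277.7320) ✓

r = 52, L = 249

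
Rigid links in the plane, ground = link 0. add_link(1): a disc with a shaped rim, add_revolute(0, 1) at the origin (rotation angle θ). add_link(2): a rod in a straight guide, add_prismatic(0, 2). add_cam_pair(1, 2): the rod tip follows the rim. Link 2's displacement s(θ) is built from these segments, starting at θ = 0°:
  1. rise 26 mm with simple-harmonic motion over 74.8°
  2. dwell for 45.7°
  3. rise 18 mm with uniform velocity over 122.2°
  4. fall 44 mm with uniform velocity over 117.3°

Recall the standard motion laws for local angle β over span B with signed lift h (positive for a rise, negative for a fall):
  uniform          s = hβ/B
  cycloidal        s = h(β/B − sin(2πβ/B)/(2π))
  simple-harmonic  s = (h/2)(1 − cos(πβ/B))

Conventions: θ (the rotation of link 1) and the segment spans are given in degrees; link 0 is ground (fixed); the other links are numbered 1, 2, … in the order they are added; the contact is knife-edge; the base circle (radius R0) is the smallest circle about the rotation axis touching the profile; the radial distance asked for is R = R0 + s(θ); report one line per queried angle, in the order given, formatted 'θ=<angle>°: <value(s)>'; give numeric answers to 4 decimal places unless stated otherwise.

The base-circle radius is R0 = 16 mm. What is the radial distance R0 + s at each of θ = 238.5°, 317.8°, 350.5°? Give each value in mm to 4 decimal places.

segment 1 (0° to 74.8°, simple-harmonic, h = 26) is passed completely: s = 0.0000 + (26) = 26.0000
segment 2 (74.8° to 120.5°, dwell): s unchanged at 26.0000
θ = 238.5° falls in segment 3 (120.5° to 242.7°, uniform, h = 18): β = 238.5 − 120.5 = 118°, B = 122.2°; Δs = 18·118/122.2 = 17.3813; s = 26.0000 + 17.3813 = 43.3813
segment 3 (120.5° to 242.7°, uniform, h = 18) is passed completely: s = 26.0000 + (18) = 44.0000
θ = 317.8° falls in segment 4 (242.7° to 360°, uniform, h = -44): β = 317.8 − 242.7 = 75.1°, B = 117.3°; Δs = -44·75.1/117.3 = -28.1705; s = 44.0000 − 28.1705 = 15.8295
θ = 350.5° falls in segment 4 (242.7° to 360°, uniform, h = -44): β = 350.5 − 242.7 = 107.8°, B = 117.3°; Δs = -44·107.8/117.3 = -40.4365; s = 44.0000 − 40.4365 = 3.5635
θ=238.5°: R = R0 + s = 16 + 43.3813 = 59.3813
θ=317.8°: R = R0 + s = 16 + 15.8295 = 31.8295
θ=350.5°: R = R0 + s = 16 + 3.5635 = 19.5635

θ=238.5°: 59.3813
θ=317.8°: 31.8295
θ=350.5°: 19.5635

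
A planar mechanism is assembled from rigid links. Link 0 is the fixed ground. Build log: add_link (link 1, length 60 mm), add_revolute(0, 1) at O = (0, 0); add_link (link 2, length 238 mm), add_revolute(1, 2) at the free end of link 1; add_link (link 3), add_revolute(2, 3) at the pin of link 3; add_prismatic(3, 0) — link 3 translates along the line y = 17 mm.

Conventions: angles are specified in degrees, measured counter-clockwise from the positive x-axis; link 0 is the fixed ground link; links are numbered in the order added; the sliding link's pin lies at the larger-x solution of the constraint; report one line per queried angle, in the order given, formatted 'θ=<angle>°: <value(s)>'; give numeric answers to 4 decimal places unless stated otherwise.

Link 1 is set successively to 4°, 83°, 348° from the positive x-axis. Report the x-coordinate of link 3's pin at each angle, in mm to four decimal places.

geometry: r = 60 mm, L = 238 mm, e = 17 mm
θ=4°: crank pin P = (r cos θ, r sin θ) = (59.853843, 4.185388)
θ=4°: h = r sin θ − e = 4.185388 − 17 = -12.814612
θ=4°: x = r cos θ + √(L² − h²) = 59.853843 + 237.654762 = 297.508605
θ=83°: crank pin P = (r cos θ, r sin θ) = (7.312161, 59.552769)
θ=83°: h = r sin θ − e = 59.552769 − 17 = 42.552769
θ=83°: x = r cos θ + √(L² − h²) = 7.312161 + 234.165031 = 241.477192
θ=348°: crank pin P = (r cos θ, r sin θ) = (58.688856, -12.474701)
θ=348°: h = r sin θ − e = -12.474701 − 17 = -29.474701
θ=348°: x = r cos θ + √(L² − h²) = 58.688856 + 236.167826 = 294.856682

θ=4°: 297.5086
θ=83°: 241.4772
θ=348°: 294.8567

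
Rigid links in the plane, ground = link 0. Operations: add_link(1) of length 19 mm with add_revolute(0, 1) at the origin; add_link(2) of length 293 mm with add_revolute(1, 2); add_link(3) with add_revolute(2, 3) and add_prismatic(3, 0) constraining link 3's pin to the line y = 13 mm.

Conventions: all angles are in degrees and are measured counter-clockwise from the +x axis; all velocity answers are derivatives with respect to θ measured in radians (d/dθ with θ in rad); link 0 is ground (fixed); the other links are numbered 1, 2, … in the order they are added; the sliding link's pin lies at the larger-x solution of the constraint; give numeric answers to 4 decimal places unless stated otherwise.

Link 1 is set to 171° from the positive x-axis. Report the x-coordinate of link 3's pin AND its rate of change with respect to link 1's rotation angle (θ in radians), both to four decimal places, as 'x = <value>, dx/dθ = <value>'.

geometry: r = 19 mm, L = 293 mm, e = 13 mm
crank pin P = (r cos θ, r sin θ) = (-18.766078, 2.972255)
h = r sin θ − e = 2.972255 − 13 = -10.027745
x = r cos θ + √(L² − h²) = -18.766078 + 292.828353 = 274.062275
dx/dθ = −r sin θ − h·r cos θ/√(L² − h²) (θ in radians; h = -10.027745) = -3.614889

x = 274.0623, dx/dθ = -3.6149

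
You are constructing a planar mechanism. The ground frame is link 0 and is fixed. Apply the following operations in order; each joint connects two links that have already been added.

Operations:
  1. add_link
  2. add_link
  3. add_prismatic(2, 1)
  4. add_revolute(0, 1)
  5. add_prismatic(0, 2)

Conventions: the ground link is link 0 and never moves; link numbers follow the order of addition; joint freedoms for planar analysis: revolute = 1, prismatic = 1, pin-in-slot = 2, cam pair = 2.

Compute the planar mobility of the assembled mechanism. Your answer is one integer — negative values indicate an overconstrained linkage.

ground; <1,0,0>
#1 <2,0,0>
#2 <3,0,0>
P:2↔1 J1 <3,1,0>
R:0↔1 J1 <3,2,0>
P:0↔2 J1 <3,3,0>
3×2 − 2×3 − 1×0 = 0

M = 0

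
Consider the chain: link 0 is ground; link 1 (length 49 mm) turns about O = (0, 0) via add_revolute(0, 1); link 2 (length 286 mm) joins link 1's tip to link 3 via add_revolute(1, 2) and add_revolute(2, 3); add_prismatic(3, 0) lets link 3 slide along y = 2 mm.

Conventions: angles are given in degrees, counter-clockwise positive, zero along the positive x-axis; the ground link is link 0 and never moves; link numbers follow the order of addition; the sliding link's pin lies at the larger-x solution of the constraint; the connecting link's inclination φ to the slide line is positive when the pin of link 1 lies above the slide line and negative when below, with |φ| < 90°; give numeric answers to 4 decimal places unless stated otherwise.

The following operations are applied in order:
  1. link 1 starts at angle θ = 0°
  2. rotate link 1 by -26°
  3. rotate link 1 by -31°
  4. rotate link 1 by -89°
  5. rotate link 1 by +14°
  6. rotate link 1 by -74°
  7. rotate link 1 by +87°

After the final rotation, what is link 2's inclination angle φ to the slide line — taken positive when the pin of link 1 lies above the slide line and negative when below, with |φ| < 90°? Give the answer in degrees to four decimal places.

geometry: r = 49 mm, L = 286 mm, e = 2 mm; θ starts at 0°
rotate link 1 by -26°: θ ← 0° -26° = -26°
rotate link 1 by -31°: θ ← -26° -31° = -57°
rotate link 1 by -89°: θ ← -57° -89° = -146°
rotate link 1 by +14°: θ ← -146° +14° = -132°
rotate link 1 by -74°: θ ← -132° -74° = -206°
rotate link 1 by +87°: θ ← -206° +87° = -119°
h = r sin θ − e = -42.856366 − 2 = -44.856366
sin φ = h / L = -44.856366 / 286 = -0.15684044
φ = arcsin(-0.15684044) = -9.023551°

-9.0236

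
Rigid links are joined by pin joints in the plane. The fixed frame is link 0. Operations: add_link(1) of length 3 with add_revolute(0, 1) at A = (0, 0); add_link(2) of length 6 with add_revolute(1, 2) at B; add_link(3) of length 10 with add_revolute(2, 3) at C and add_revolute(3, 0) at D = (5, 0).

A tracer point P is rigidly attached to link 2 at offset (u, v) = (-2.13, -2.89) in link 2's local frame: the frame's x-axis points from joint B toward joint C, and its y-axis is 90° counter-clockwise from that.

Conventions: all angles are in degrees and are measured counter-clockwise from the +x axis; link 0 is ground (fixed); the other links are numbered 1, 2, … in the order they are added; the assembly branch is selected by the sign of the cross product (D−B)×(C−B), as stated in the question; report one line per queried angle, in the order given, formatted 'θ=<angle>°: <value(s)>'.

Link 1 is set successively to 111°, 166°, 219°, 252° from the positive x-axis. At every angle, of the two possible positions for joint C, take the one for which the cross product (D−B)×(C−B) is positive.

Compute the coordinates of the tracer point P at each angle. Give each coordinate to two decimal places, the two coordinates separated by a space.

A=(0,0), D=(5.00,0)
θ=111°: B = A + 3.00·(cos111°, sin111°) = (-1.0751, 2.8007)
θ=111°: |BD| = 6.6896
θ=111°: circle(B,6.00) ∩ circle(D,10.00): a=-1.4387, h=5.8250
θ=111°:   candidates: C₊=(0.0571,8.6930) cross=38.967; C₋=(-4.8204,-1.8868) cross=-38.967
θ=111°:   branch + wants cross > 0 → take C=(0.0571,8.6930) (cross=38.967)
θ=111°: ex = (C−B)/|BC| = (0.1887,0.9820); ey = (-0.9820,0.1887)
θ=111°: P = B + -2.13·ex + -2.89·ey = (1.3611,0.1637)
θ=166°: B = A + 3.00·(cos166°, sin166°) = (-2.9109, 0.7258)
θ=166°: |BD| = 7.9441
θ=166°: circle(B,6.00) ∩ circle(D,10.00): a=-0.0561, h=5.9997
θ=166°:   candidates: C₊=(-2.4186,6.7055) cross=47.663; C₋=(-3.5149,-5.2438) cross=-47.663
θ=166°:   branch + wants cross > 0 → take C=(-2.4186,6.7055) (cross=47.663)
θ=166°: ex = (C−B)/|BC| = (0.0820,0.9966); ey = (-0.9966,0.0820)
θ=166°: P = B + -2.13·ex + -2.89·ey = (-0.2054,-1.6342)
θ=219°: B = A + 3.00·(cos219°, sin219°) = (-2.3314, -1.8880)
θ=219°: |BD| = 7.5706
θ=219°: circle(B,6.00) ∩ circle(D,10.00): a=-0.4416, h=5.9837
θ=219°:   candidates: C₊=(-4.2513,3.7966) cross=45.301; C₋=(-1.2668,-7.7928) cross=-45.301
θ=219°:   branch + wants cross > 0 → take C=(-4.2513,3.7966) (cross=45.301)
θ=219°: ex = (C−B)/|BC| = (-0.3200,0.9474); ey = (-0.9474,-0.3200)
θ=219°: P = B + -2.13·ex + -2.89·ey = (1.0882,-2.9813)
θ=252°: B = A + 3.00·(cos252°, sin252°) = (-0.9271, -2.8532)
θ=252°: |BD| = 6.5780
θ=252°: circle(B,6.00) ∩ circle(D,10.00): a=-1.5757, h=5.7894
θ=252°:   candidates: C₊=(-4.8579,1.6799) cross=38.083; C₋=(0.1643,-8.7531) cross=-38.083
θ=252°:   branch + wants cross > 0 → take C=(-4.8579,1.6799) (cross=38.083)
θ=252°: ex = (C−B)/|BC| = (-0.6551,0.7555); ey = (-0.7555,-0.6551)
θ=252°: P = B + -2.13·ex + -2.89·ey = (2.6518,-2.5690)

θ=111°: 1.36 0.16
θ=166°: -0.21 -1.63
θ=219°: 1.09 -2.98
θ=252°: 2.65 -2.57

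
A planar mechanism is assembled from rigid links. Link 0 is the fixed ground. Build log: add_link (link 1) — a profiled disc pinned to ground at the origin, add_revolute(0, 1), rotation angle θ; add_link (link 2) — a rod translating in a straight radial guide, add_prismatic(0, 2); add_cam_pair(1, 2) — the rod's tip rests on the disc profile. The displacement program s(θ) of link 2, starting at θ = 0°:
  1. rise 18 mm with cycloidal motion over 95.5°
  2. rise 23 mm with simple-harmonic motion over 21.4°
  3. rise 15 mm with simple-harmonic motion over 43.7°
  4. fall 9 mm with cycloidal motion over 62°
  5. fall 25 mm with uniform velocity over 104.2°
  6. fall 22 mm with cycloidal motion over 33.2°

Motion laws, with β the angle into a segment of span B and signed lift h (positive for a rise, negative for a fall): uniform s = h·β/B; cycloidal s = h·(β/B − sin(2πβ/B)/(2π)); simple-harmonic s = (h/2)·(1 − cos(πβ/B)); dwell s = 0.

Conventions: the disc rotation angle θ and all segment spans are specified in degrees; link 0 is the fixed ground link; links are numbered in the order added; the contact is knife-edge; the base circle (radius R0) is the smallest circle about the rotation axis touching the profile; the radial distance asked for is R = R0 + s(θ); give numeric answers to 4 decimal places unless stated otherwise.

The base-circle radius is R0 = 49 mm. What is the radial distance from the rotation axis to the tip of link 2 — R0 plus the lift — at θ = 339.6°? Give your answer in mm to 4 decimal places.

seg 1 [0°–95.5°] cycloidal, h=18: full span → s += 18 → s = 18.0000
seg 2 [95.5°–116.9°] simple-harmonic, h=23: full span → s += 23 → s = 41.0000
seg 3 [116.9°–160.6°] simple-harmonic, h=15: full span → s += 15 → s = 56.0000
seg 4 [160.6°–222.6°] cycloidal, h=-9: full span → s += -9 → s = 47.0000
seg 5 [222.6°–326.8°] uniform, h=-25: full span → s += -25 → s = 22.0000
seg 6 [326.8°–360°] cycloidal, h=-22: θ=339.6° here. β=12.8, B=33.2. -22·(0.3855 − sin(2π·0.3855)/(2π)) = -6.1754 → s = 15.8246
R = R0 + s = 49 + 15.8246 = 64.8246

64.8246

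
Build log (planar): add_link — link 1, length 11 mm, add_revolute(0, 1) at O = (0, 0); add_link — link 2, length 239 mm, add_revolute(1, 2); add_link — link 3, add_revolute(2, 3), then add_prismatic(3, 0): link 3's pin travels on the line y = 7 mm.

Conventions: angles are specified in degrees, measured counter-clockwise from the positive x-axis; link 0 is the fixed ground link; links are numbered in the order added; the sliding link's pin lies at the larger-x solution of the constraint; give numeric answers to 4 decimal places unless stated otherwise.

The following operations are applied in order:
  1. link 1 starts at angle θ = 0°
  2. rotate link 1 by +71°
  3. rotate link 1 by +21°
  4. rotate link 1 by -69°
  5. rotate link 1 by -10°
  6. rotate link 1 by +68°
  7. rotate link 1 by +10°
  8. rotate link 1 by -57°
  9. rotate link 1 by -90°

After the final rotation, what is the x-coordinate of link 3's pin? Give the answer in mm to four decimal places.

geometry: r = 11 mm, L = 239 mm, e = 7 mm; θ starts at 0°
rotate link 1 by +71°: θ ← 0° +71° = 71°
rotate link 1 by +21°: θ ← 71° +21° = 92°
rotate link 1 by -69°: θ ← 92° -69° = 23°
rotate link 1 by -10°: θ ← 23° -10° = 13°
rotate link 1 by +68°: θ ← 13° +68° = 81°
rotate link 1 by +10°: θ ← 81° +10° = 91°
rotate link 1 by -57°: θ ← 91° -57° = 34°
rotate link 1 by -90°: θ ← 34° -90° = -56°
crank pin P = (r cos θ, r sin θ) = (6.151122, -9.119413)
h = r sin θ − e = -9.119413 − 7 = -16.119413
x = r cos θ + √(L² − h²) = 6.151122 + 238.455792 = 244.606913

244.6069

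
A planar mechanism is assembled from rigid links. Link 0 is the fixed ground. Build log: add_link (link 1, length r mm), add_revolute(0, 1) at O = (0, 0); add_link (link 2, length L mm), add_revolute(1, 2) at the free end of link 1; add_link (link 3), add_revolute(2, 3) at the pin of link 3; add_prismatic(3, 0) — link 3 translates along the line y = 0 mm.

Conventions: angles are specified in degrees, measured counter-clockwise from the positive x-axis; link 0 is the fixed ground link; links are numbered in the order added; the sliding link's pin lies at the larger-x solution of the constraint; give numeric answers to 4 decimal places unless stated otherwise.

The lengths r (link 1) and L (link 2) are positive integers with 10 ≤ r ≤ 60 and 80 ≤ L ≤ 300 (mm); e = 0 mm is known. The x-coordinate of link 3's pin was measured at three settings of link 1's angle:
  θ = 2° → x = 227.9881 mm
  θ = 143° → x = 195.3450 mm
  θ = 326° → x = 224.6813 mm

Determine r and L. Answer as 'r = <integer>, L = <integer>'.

constraint per measurement: (x − r cos θ)² + (r sin θ − e)² = L²
subtracting the θ₁ and θ₂ equations cancels the r² and L² terms:
r = (x₁² − x₂²) / (2[(x₁cos θ₁ + e sin θ₁) − (x₂cos θ₂ + e sin θ₂)]) = 18.0000 → r = 18
L² = (x₁ − r cos θ₁)² + (r sin θ₁ − e)² = 44100.0020 → L = 210.0000 → L = 210
check at θ₃=326°: x = 224.6813 (printed 224.6813) ✓

r = 18, L = 210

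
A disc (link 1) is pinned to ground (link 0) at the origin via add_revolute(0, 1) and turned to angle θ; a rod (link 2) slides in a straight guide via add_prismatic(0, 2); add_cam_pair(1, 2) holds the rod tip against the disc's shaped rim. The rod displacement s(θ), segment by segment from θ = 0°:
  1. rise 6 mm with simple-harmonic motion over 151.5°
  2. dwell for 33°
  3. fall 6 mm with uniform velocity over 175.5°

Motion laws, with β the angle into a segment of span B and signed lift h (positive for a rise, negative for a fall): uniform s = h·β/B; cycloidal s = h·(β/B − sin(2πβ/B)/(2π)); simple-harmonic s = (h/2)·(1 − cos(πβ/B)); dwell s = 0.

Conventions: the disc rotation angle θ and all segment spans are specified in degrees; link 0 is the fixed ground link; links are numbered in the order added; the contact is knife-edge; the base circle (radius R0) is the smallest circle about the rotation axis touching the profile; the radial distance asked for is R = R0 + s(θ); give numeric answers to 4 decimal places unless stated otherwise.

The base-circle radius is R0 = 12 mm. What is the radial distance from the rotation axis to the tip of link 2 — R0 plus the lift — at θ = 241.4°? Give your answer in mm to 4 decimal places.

segment 1 (0° to 151.5°, simple-harmonic, h = 6) is passed completely: s = 0.0000 + (6) = 6.0000
segment 2 (151.5° to 184.5°, dwell): s unchanged at 6.0000
θ = 241.4° falls in segment 3 (184.5° to 360°, uniform, h = -6): β = 241.4 − 184.5 = 56.9°, B = 175.5°; Δs = -6·56.9/175.5 = -1.9453; s = 6.0000 − 1.9453 = 4.0547
R = R0 + s = 12 + 4.0547 = 16.0547

16.0547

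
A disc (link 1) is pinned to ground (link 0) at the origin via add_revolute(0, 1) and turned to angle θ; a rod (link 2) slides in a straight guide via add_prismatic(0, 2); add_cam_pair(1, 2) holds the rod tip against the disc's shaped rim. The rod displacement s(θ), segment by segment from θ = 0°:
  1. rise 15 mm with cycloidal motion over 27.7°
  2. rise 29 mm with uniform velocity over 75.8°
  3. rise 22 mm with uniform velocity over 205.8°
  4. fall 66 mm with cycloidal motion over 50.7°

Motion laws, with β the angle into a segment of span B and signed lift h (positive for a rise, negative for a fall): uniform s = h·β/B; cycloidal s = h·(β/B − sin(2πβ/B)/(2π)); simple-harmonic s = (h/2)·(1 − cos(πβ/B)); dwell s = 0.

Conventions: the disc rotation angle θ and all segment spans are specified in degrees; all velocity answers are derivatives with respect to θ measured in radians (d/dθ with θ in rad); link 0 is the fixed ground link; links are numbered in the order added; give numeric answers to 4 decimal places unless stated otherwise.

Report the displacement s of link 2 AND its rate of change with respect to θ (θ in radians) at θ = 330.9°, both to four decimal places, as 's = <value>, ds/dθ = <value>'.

segment 1 (0° to 27.7°, cycloidal, h = 15) is passed completely: s = 0.0000 + (15) = 15.0000
segment 2 (27.7° to 103.5°, uniform, h = 29) is passed completely: s = 15.0000 + (29) = 44.0000
segment 3 (103.5° to 309.3°, uniform, h = 22) is passed completely: s = 44.0000 + (22) = 66.0000
θ = 330.9° falls in segment 4 (309.3° to 360°, cycloidal, h = -66): β = 330.9 − 309.3 = 21.6°, B = 50.7°; Δs = -66·(0.4260 − sin(2π·0.4260)/(2π)) = -23.4105; s = 66.0000 − 23.4105 = 42.5895
velocity in seg [309.3°–360°] (cycloidal), θ in radians: β = 21.6° = 0.3770 rad, B = 50.7° = 0.8849 rad; ds/dθ = (h/B)(1 − cos(2πβ/B)) = ((-66)/0.8849)(1 − cos(2π·0.4260)) = -141.261935 mm/rad

s = 42.5895, ds/dθ = -141.2619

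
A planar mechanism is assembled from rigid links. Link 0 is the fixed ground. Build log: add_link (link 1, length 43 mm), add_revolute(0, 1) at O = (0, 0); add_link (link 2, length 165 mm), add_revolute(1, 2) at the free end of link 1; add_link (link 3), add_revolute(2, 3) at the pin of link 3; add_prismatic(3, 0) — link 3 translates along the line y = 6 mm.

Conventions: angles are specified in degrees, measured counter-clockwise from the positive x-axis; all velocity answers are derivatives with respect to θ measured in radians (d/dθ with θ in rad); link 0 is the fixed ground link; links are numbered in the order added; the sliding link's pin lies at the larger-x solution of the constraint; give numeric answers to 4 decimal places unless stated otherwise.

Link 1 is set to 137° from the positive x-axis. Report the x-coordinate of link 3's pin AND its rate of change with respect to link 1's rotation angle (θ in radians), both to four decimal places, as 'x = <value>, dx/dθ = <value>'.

geometry: r = 43 mm, L = 165 mm, e = 6 mm
crank pin P = (r cos θ, r sin θ) = (-31.448209, 29.325929)
h = r sin θ − e = 29.325929 − 6 = 23.325929
x = r cos θ + √(L² − h²) = -31.448209 + 163.342894 = 131.894685
dx/dθ = −r sin θ − h·r cos θ/√(L² − h²) (θ in radians; h = 23.325929) = -24.835017

x = 131.8947, dx/dθ = -24.8350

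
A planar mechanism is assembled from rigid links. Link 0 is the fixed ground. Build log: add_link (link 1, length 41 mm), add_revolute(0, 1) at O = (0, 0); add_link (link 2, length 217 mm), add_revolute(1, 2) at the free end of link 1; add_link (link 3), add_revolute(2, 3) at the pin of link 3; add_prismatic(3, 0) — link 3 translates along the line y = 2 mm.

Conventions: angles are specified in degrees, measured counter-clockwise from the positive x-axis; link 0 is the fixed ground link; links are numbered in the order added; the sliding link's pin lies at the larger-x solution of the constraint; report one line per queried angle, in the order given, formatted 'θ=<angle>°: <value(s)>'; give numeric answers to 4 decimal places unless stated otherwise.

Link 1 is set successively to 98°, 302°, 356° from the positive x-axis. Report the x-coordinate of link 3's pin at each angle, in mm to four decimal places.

geometry: r = 41 mm, L = 217 mm, e = 2 mm
θ=98°: crank pin P = (r cos θ, r sin θ) = (-5.706097, 40.600991)
θ=98°: h = r sin θ − e = 40.600991 − 2 = 38.600991
θ=98°: x = r cos θ + √(L² − h²) = -5.706097 + 213.539138 = 207.833041
θ=302°: crank pin P = (r cos θ, r sin θ) = (21.726690, -34.769972)
θ=302°: h = r sin θ − e = -34.769972 − 2 = -36.769972
θ=302°: x = r cos θ + √(L² − h²) = 21.726690 + 213.862033 = 235.588723
θ=356°: crank pin P = (r cos θ, r sin θ) = (40.900126, -2.860015)
θ=356°: h = r sin θ − e = -2.860015 − 2 = -4.860015
θ=356°: x = r cos θ + √(L² − h²) = 40.900126 + 216.945570 = 257.845696

θ=98°: 207.8330
θ=302°: 235.5887
θ=356°: 257.8457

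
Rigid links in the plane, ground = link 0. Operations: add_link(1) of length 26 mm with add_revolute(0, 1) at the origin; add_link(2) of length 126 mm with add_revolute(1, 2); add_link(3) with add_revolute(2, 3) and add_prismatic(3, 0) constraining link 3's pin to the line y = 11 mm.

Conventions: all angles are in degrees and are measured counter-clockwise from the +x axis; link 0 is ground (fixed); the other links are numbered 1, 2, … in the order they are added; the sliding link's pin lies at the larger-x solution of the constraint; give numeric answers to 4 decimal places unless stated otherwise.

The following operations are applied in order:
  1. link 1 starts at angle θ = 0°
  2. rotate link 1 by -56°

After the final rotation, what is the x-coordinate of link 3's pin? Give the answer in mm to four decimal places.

geometry: r = 26 mm, L = 126 mm, e = 11 mm; θ starts at 0°
rotate link 1 by -56°: θ ← 0° -56° = -56°
crank pin P = (r cos θ, r sin θ) = (14.539015, -21.554977)
h = r sin θ − e = -21.554977 − 11 = -32.554977
x = r cos θ + √(L² − h²) = 14.539015 + 121.721705 = 136.260721

136.2607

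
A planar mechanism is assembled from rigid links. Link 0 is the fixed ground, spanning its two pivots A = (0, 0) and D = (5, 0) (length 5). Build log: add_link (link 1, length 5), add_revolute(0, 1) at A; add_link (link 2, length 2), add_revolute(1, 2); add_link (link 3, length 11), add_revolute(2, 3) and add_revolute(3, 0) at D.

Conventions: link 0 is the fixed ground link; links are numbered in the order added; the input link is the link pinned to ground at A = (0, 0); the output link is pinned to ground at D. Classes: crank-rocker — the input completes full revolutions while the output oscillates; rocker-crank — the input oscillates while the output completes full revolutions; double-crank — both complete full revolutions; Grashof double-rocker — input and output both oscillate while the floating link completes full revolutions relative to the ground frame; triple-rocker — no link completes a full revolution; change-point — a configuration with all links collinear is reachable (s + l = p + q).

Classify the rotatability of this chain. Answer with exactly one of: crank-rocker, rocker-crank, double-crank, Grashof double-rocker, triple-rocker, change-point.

lengths: ground=5, input=5, coupler=2, output=11
sorted: s=2 (shortest), l=11 (longest), p+q=10
s + l = 13 vs p + q = 10
s + l > p + q → non-Grashof → no link fully rotates → triple-rocker

triple-rocker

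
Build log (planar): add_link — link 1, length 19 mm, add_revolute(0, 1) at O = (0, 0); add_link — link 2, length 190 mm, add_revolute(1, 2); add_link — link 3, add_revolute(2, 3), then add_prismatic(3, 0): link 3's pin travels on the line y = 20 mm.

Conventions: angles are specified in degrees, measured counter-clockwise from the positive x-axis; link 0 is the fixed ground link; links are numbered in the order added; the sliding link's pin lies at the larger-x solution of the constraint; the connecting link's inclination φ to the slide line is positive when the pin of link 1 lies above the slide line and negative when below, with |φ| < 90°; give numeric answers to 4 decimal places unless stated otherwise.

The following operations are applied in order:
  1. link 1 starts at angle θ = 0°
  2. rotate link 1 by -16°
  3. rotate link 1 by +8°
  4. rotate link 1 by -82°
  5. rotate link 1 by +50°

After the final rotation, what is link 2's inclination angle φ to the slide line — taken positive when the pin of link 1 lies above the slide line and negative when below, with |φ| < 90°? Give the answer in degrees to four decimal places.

geometry: r = 19 mm, L = 190 mm, e = 20 mm; θ starts at 0°
rotate link 1 by -16°: θ ← 0° -16° = -16°
rotate link 1 by +8°: θ ← -16° +8° = -8°
rotate link 1 by -82°: θ ← -8° -82° = -90°
rotate link 1 by +50°: θ ← -90° +50° = -40°
h = r sin θ − e = -12.212965 − 20 = -32.212965
sin φ = h / L = -32.212965 / 190 = -0.16954192
φ = arcsin(-0.16954192) = -9.761186°

-9.7612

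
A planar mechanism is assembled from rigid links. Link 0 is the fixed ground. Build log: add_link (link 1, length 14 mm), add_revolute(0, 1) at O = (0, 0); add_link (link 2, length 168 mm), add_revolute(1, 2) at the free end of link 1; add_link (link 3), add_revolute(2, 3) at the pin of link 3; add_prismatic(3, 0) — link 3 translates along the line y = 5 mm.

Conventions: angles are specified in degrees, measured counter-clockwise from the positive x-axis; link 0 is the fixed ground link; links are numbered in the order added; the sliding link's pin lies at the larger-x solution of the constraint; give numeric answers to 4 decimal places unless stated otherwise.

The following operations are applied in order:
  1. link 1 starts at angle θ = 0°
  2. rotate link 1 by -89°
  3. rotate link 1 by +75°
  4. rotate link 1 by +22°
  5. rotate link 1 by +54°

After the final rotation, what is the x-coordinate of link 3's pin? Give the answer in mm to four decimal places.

geometry: r = 14 mm, L = 168 mm, e = 5 mm; θ starts at 0°
rotate link 1 by -89°: θ ← 0° -89° = -89°
rotate link 1 by +75°: θ ← -89° +75° = -14°
rotate link 1 by +22°: θ ← -14° +22° = 8°
rotate link 1 by +54°: θ ← 8° +54° = 62°
crank pin P = (r cos θ, r sin θ) = (6.572602, 12.361266)
h = r sin θ − e = 12.361266 − 5 = 7.361266
x = r cos θ + √(L² − h²) = 6.572602 + 167.838648 = 174.411250

174.4112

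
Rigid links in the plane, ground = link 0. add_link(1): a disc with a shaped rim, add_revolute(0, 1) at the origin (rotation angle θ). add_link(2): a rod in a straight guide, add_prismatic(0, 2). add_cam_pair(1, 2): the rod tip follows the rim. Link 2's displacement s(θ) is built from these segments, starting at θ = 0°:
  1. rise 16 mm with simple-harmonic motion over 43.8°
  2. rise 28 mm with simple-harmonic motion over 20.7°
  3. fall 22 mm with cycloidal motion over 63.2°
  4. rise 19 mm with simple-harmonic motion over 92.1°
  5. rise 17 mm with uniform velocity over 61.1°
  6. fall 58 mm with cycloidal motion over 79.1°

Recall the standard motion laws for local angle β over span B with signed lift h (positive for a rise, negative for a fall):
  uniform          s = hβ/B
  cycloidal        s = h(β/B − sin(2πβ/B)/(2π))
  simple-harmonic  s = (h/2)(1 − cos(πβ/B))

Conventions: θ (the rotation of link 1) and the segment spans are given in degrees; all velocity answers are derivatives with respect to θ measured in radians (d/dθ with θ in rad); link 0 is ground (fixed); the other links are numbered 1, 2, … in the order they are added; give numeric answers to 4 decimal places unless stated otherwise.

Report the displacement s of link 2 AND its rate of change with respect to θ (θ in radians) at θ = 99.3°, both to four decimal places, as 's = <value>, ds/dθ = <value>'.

segment 1 (0° to 43.8°, simple-harmonic, h = 16) is passed completely: s = 0.0000 + (16) = 16.0000
segment 2 (43.8° to 64.5°, simple-harmonic, h = 28) is passed completely: s = 16.0000 + (28) = 44.0000
θ = 99.3° falls in segment 3 (64.5° to 127.7°, cycloidal, h = -22): β = 99.3 − 64.5 = 34.8°, B = 63.2°; Δs = -22·(0.5506 − sin(2π·0.5506)/(2π)) = -13.2092; s = 44.0000 − 13.2092 = 30.7908
velocity in seg [64.5°–127.7°] (cycloidal), θ in radians: β = 34.8° = 0.6074 rad, B = 63.2° = 1.1030 rad; ds/dθ = (h/B)(1 − cos(2πβ/B)) = ((-22)/1.1030)(1 − cos(2π·0.5506)) = -38.888643 mm/rad

s = 30.7908, ds/dθ = -38.8886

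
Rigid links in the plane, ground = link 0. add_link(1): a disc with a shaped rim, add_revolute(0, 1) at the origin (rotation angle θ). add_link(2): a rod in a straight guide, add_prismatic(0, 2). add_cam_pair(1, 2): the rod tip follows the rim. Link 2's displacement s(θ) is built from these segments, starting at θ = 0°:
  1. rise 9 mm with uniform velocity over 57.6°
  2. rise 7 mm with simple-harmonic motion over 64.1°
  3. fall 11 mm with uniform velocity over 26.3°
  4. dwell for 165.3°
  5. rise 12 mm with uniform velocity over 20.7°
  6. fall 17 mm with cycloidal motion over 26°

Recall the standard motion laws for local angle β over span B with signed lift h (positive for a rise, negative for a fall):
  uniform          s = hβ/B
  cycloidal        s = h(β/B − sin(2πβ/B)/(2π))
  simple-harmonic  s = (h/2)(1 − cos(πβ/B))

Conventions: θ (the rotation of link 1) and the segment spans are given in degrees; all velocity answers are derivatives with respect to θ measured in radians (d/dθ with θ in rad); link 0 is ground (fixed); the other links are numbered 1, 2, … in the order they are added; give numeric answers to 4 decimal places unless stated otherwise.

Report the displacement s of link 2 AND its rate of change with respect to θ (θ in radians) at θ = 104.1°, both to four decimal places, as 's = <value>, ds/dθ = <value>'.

segment 1 (0° to 57.6°, uniform, h = 9) is passed completely: s = 0.0000 + (9) = 9.0000
θ = 104.1° falls in segment 2 (57.6° to 121.7°, simple-harmonic, h = 7): β = 104.1 − 57.6 = 46.5°, B = 64.1°; Δs = 7/2·(1 − cos(π·0.7254)) = 5.7767; s = 9.0000 + 5.7767 = 14.7767
velocity in seg [57.6°–121.7°] (simple-harmonic), θ in radians: β = 46.5° = 0.8116 rad, B = 64.1° = 1.1188 rad; ds/dθ = (πh/(2B)) sin(πβ/B) = (π·7/(2·1.1188)) sin(π·0.7254) = 7.464959 mm/rad

s = 14.7767, ds/dθ = 7.4650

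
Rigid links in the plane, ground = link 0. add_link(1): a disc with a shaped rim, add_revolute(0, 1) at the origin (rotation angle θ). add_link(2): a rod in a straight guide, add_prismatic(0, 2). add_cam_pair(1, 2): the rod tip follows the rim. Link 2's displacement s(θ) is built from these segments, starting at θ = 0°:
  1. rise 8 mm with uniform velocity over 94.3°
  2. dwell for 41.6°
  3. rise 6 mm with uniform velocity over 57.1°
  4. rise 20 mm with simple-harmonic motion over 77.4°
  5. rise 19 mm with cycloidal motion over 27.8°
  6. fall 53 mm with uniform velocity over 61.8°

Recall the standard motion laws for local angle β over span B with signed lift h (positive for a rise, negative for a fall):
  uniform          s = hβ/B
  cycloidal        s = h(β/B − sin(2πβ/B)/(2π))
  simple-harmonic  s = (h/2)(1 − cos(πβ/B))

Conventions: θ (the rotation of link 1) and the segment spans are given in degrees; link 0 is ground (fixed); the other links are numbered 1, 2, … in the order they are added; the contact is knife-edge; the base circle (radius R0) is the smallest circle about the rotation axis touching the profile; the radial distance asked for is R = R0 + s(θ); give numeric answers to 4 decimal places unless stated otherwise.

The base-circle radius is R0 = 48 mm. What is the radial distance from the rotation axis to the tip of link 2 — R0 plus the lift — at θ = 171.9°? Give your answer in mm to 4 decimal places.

segment 1 (0° to 94.3°, uniform, h = 8) is passed completely: s = 0.0000 + (8) = 8.0000
segment 2 (94.3° to 135.9°, dwell): s unchanged at 8.0000
θ = 171.9° falls in segment 3 (135.9° to 193°, uniform, h = 6): β = 171.9 − 135.9 = 36°, B = 57.1°; Δs = 6·36/57.1 = 3.7828; s = 8.0000 + 3.7828 = 11.7828
R = R0 + s = 48 + 11.7828 = 59.7828

59.7828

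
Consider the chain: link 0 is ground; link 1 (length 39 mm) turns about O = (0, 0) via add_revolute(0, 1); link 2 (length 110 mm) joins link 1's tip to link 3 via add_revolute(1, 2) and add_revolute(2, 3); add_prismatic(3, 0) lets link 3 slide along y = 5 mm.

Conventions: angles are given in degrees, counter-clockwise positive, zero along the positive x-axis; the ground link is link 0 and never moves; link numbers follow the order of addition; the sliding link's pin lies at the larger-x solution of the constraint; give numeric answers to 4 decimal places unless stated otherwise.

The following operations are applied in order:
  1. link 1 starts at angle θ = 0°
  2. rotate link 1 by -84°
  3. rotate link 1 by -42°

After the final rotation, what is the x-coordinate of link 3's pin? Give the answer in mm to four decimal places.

geometry: r = 39 mm, L = 110 mm, e = 5 mm; θ starts at 0°
rotate link 1 by -84°: θ ← 0° -84° = -84°
rotate link 1 by -42°: θ ← -84° -42° = -126°
crank pin P = (r cos θ, r sin θ) = (-22.923625, -31.551663)
h = r sin θ − e = -31.551663 − 5 = -36.551663
x = r cos θ + √(L² − h²) = -22.923625 + 103.749583 = 80.825958

80.8260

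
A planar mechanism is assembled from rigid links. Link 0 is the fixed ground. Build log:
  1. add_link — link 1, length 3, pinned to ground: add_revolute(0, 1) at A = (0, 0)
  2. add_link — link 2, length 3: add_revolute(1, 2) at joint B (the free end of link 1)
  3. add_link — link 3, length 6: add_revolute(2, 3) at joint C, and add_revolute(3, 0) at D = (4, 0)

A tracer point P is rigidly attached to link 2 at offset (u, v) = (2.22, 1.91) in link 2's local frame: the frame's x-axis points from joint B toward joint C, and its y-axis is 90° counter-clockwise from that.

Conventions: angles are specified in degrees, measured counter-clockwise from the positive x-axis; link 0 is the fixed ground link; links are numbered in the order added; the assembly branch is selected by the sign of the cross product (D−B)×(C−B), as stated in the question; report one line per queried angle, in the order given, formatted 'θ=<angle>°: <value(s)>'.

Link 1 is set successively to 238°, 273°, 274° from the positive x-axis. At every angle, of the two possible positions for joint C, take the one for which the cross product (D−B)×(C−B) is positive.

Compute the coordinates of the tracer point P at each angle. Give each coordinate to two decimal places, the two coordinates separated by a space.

A=(0,0), D=(4.00,0)
θ=238°: B = A + 3.00·(cos238°, sin238°) = (-1.5898, -2.5441)
θ=238°: |BD| = 6.1415
θ=238°: circle(B,3.00) ∩ circle(D,6.00): a=0.8726, h=2.8703
θ=238°:   candidates: C₊=(-1.9846,0.4298) cross=17.628; C₋=(0.3935,-4.7951) cross=-17.628
θ=238°:   branch + wants cross > 0 → take C=(-1.9846,0.4298) (cross=17.628)
θ=238°: ex = (C−B)/|BC| = (-0.1316,0.9913); ey = (-0.9913,-0.1316)
θ=238°: P = B + 2.22·ex + 1.91·ey = (-3.7753,-0.5948)
θ=273°: B = A + 3.00·(cos273°, sin273°) = (0.1570, -2.9959)
θ=273°: |BD| = 4.8728
θ=273°: circle(B,3.00) ∩ circle(D,6.00): a=-0.3341, h=2.9813
θ=273°:   candidates: C₊=(-1.9395,-0.8500) cross=14.527; C₋=(1.7265,-5.5526) cross=-14.527
θ=273°:   branch + wants cross > 0 → take C=(-1.9395,-0.8500) (cross=14.527)
θ=273°: ex = (C−B)/|BC| = (-0.6988,0.7153); ey = (-0.7153,-0.6988)
θ=273°: P = B + 2.22·ex + 1.91·ey = (-2.7606,-2.7427)
θ=274°: B = A + 3.00·(cos274°, sin274°) = (0.2093, -2.9927)
θ=274°: |BD| = 4.8297
θ=274°: circle(B,3.00) ∩ circle(D,6.00): a=-0.3804, h=2.9758
θ=274°:   candidates: C₊=(-1.9332,-0.8927) cross=14.372; C₋=(1.7547,-5.5640) cross=-14.372
θ=274°:   branch + wants cross > 0 → take C=(-1.9332,-0.8927) (cross=14.372)
θ=274°: ex = (C−B)/|BC| = (-0.7142,0.7000); ey = (-0.7000,-0.7142)
θ=274°: P = B + 2.22·ex + 1.91·ey = (-2.7131,-2.8028)

θ=238°: -3.78 -0.59
θ=273°: -2.76 -2.74
θ=274°: -2.71 -2.80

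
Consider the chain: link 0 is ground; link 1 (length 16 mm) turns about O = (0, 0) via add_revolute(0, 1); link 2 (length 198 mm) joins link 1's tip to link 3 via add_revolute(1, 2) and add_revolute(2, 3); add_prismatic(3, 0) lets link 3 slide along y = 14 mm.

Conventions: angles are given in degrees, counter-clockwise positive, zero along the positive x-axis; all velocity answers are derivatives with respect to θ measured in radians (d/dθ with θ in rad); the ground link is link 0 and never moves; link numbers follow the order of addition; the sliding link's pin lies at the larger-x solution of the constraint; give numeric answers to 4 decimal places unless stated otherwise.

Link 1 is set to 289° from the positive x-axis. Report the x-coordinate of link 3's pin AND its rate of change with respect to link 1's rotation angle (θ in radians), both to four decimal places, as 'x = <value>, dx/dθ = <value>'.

geometry: r = 16 mm, L = 198 mm, e = 14 mm
crank pin P = (r cos θ, r sin θ) = (5.209090, -15.128297)
h = r sin θ − e = -15.128297 − 14 = -29.128297
x = r cos θ + √(L² − h²) = 5.209090 + 195.845710 = 201.054801
dx/dθ = −r sin θ − h·r cos θ/√(L² − h²) (θ in radians; h = -29.128297) = 15.903050

x = 201.0548, dx/dθ = 15.9030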